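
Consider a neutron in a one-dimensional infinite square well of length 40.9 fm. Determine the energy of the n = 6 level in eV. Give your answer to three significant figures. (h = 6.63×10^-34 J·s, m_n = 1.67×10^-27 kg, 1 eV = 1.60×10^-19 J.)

E_6 = 4.43×10^6 eV

For an infinite well E_n = n²h²/(8m_nL²), so E_1 = h²/(8m_nL²) = (6.63×10^-34)²/(8·1.67×10^-27·(4.09×10^-14 m)²) = 1.967×10^-14 J.
Then E_6 = 6²·E_1 = 36·1.967×10^-14 J = 7.081×10^-13 J.
Converting, E_6 = 7.081×10^-13 J / (1.60×10^-19 J/eV) = 4.43×10^6 eV.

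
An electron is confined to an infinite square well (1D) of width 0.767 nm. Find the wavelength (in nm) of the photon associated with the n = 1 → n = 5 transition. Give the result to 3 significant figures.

λ = 80.8 nm

E_1 = h²/(8m_eL²) = 1.024×10^-19 J, so ΔE = (5² − 1²)E_1 = 2.458×10^-18 J.
λ = hc/ΔE = (6.626×10^-34·2.998×10^8)/2.458×10^-18 = 8.08×10^-8 m = 80.8 nm.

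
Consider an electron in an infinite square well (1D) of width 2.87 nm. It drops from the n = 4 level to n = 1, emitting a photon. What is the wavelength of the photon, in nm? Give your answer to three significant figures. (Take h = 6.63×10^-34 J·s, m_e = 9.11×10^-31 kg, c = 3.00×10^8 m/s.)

E_1 = h²/(8m_eL²) = 7.322×10^-21 J, so ΔE = (4² − 1²)E_1 = 1.098×10^-19 J.
λ = hc/ΔE = (6.63×10^-34·3.00×10^8)/1.098×10^-19 = 1.81×10^-6 m = 1.81×10^3 nm.

λ = 1.81×10^3 nm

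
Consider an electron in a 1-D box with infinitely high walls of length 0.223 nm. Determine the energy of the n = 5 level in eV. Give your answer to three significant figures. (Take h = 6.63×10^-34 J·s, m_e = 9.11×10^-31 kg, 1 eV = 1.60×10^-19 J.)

E_5 = 190 eV

For an infinite well E_n = n²h²/(8m_eL²), so E_1 = h²/(8m_eL²) = (6.63×10^-34)²/(8·9.11×10^-31·(2.23×10^-10 m)²) = 1.213×10^-18 J.
Then E_5 = 5²·E_1 = 25·1.213×10^-18 J = 3.032×10^-17 J.
Converting, E_5 = 3.032×10^-17 J / (1.60×10^-19 J/eV) = 190 eV.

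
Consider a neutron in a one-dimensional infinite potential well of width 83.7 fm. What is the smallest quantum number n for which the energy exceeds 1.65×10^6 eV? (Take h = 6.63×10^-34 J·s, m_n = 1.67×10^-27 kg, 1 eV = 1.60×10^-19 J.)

n = 8

E_1 = h²/(8m_nL²) = 4.696×10^-15 J = 2.935×10^4 eV.
Need n² > 1.65×10^6/2.935×10^4 = 56.22, i.e. n > 7.498.
The smallest integer satisfying this is n = 8.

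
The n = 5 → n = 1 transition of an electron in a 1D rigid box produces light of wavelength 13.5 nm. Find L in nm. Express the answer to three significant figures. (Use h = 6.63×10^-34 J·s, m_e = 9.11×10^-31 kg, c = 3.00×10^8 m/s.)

The photon carries ΔE = hc/λ = 6.63×10^-34·3.00×10^8/1.35×10^-8 m = 1.473×10^-17 J.
Since ΔE = (5² − 1²)E_1, E_1 = 6.138×10^-19 J, and L = h/√(8m_eE_1) = 3.13×10^-10 m = 0.313 nm.

L = 0.313 nm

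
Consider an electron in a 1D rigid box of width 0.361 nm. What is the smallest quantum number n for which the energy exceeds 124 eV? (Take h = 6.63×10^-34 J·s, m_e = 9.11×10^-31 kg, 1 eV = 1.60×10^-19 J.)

E_1 = h²/(8m_eL²) = 4.628×10^-19 J = 2.893 eV.
Need n² > 124/2.893 = 42.86, i.e. n > 6.547.
The smallest integer satisfying this is n = 7.

n = 7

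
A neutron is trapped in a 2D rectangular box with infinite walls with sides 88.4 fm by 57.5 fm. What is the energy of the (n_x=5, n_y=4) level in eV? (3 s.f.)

For a 2D rectangular well E = (h²/8m_n)·Σ n_i²/L_i² = (6.626×10^-34)²/(8·1.675×10^-27) · [5²/(88.4 fm)² + 4²/(57.5 fm)²].
Evaluating gives E = 2.634×10^-13 J = 1.64×10^6 eV.

E = 1.64×10^6 eV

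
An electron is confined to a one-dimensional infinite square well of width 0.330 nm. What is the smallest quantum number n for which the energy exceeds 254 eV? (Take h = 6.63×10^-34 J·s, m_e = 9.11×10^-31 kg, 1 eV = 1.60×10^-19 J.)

n = 9

E_1 = h²/(8m_eL²) = 5.538×10^-19 J = 3.461 eV.
Need n² > 254/3.461 = 73.39, i.e. n > 8.567.
The smallest integer satisfying this is n = 9.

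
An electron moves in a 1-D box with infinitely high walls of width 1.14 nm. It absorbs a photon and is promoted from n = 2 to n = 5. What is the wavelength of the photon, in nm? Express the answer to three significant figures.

λ = 204 nm

E_1 = h²/(8m_eL²) = 4.636×10^-20 J, so ΔE = (5² − 2²)E_1 = 9.736×10^-19 J.
λ = hc/ΔE = (6.626×10^-34·2.998×10^8)/9.736×10^-19 = 2.04×10^-7 m = 204 nm.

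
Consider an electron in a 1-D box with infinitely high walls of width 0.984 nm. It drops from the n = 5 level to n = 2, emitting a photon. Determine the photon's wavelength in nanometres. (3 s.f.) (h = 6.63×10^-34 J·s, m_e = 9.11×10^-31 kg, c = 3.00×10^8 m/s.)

λ = 152 nm

E_1 = h²/(8m_eL²) = 6.229×10^-20 J, so ΔE = (5² − 2²)E_1 = 1.308×10^-18 J.
λ = hc/ΔE = (6.63×10^-34·3.00×10^8)/1.308×10^-18 = 1.52×10^-7 m = 152 nm.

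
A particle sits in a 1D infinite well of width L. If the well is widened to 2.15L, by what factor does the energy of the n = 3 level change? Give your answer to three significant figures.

0.216

E_n ∝ 1/L², so the energy scales by 1/2.15² = 0.216.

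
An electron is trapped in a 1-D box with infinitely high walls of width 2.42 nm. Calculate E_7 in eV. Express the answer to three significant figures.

For an infinite well E_n = n²h²/(8m_eL²), so E_1 = h²/(8m_eL²) = (6.626×10^-34)²/(8·9.109×10^-31·(2.42×10^-9 m)²) = 1.029×10^-20 J.
Then E_7 = 7²·E_1 = 49·1.029×10^-20 J = 5.042×10^-19 J.
Converting, E_7 = 5.042×10^-19 J / (1.602×10^-19 J/eV) = 3.15 eV.

E_7 = 3.15 eV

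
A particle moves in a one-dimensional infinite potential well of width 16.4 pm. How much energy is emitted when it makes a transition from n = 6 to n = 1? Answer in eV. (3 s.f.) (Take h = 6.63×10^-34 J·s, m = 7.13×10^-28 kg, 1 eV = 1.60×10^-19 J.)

E_1 = h²/(8mL²) = 2.865×10^-19 J.
|ΔE| = |6² − 1²|·E_1 = 35·2.865×10^-19 J = 1.003×10^-17 J = 62.7 eV.

|ΔE| = 62.7 eV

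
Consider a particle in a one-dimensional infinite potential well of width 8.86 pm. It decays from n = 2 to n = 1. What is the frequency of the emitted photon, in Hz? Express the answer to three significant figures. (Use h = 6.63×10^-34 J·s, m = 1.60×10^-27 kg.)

E_1 = h²/(8mL²) = 4.375×10^-19 J and ΔE = (2² − 1²)E_1 = 1.312×10^-18 J.
f = ΔE/h = 1.312×10^-18/6.63×10^-34 = 1.98×10^15 Hz.

f = 1.98×10^15 Hz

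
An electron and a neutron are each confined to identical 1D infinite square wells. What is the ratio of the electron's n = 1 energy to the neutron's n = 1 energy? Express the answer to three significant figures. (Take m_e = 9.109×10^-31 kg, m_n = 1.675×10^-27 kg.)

1.84×10^3

E_n ∝ 1/m at fixed n and L, so the ratio is m_n/m_e = 1.675×10^-27/9.109×10^-31 = 1.84×10^3.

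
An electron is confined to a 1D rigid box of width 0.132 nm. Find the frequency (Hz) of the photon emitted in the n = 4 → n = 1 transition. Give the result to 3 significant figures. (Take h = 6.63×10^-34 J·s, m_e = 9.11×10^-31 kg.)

f = 7.83×10^16 Hz

E_1 = h²/(8m_eL²) = 3.462×10^-18 J and ΔE = (4² − 1²)E_1 = 5.193×10^-17 J.
f = ΔE/h = 5.193×10^-17/6.63×10^-34 = 7.83×10^16 Hz.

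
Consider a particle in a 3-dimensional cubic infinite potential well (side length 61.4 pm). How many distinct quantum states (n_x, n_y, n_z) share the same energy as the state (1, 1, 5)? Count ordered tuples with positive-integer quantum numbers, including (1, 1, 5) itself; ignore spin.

degeneracy = 4

The level has n_x² + n_y² + n_z² = 27. The ordered positive-integer solutions are (1, 1, 5), (1, 5, 1), (3, 3, 3), (5, 1, 1).
That gives 4 states.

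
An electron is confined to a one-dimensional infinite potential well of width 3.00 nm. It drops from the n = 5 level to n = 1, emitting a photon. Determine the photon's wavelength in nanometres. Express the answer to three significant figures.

E_1 = h²/(8m_eL²) = 6.694×10^-21 J, so ΔE = (5² − 1²)E_1 = 1.607×10^-19 J.
λ = hc/ΔE = (6.626×10^-34·2.998×10^8)/1.607×10^-19 = 1.24×10^-6 m = 1.24×10^3 nm.

λ = 1.24×10^3 nm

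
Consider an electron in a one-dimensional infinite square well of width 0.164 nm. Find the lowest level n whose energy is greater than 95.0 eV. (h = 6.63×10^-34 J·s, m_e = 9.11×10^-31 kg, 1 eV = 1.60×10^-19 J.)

E_1 = h²/(8m_eL²) = 2.242×10^-18 J = 14.01 eV.
Need n² > 95.0/14.01 = 6.781, i.e. n > 2.604.
The smallest integer satisfying this is n = 3.

n = 3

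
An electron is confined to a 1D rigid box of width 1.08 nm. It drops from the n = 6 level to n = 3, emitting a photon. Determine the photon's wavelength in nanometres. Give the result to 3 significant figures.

λ = 142 nm

E_1 = h²/(8m_eL²) = 5.165×10^-20 J, so ΔE = (6² − 3²)E_1 = 1.395×10^-18 J.
λ = hc/ΔE = (6.626×10^-34·2.998×10^8)/1.395×10^-18 = 1.42×10^-7 m = 142 nm.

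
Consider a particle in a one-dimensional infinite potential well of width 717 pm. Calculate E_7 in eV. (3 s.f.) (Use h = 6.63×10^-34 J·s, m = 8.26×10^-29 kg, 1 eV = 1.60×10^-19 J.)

E_7 = 0.396 eV

For an infinite well E_n = n²h²/(8mL²), so E_1 = h²/(8mL²) = (6.63×10^-34)²/(8·8.26×10^-29·(7.17×10^-10 m)²) = 1.294×10^-21 J.
Then E_7 = 7²·E_1 = 49·1.294×10^-21 J = 6.341×10^-20 J.
Converting, E_7 = 6.341×10^-20 J / (1.60×10^-19 J/eV) = 0.396 eV.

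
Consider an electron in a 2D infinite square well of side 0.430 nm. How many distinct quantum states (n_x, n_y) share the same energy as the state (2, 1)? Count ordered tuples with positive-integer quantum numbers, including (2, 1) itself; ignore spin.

The level has n_x² + n_y² = 5. The ordered positive-integer solutions are (1, 2), (2, 1).
That gives 2 states.

degeneracy = 2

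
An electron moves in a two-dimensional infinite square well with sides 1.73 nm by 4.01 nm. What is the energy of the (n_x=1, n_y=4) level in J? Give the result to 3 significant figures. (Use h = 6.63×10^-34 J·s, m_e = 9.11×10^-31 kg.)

For a 2D rectangular well E = (h²/8m_e)·Σ n_i²/L_i² = (6.63×10^-34)²/(8·9.11×10^-31) · [1²/(1.73 nm)² + 4²/(4.01 nm)²].
Evaluating gives E = 8.02×10^-20 J.

E = 8.02×10^-20 J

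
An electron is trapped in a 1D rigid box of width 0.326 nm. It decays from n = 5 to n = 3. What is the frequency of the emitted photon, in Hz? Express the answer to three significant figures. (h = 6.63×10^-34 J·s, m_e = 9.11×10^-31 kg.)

f = 1.37×10^16 Hz

E_1 = h²/(8m_eL²) = 5.675×10^-19 J and ΔE = (5² − 3²)E_1 = 9.080×10^-18 J.
f = ΔE/h = 9.080×10^-18/6.63×10^-34 = 1.37×10^16 Hz.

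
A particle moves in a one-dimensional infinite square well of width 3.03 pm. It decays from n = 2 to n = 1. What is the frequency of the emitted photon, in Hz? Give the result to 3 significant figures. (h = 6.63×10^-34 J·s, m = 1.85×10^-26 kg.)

E_1 = h²/(8mL²) = 3.235×10^-19 J and ΔE = (2² − 1²)E_1 = 9.705×10^-19 J.
f = ΔE/h = 9.705×10^-19/6.63×10^-34 = 1.46×10^15 Hz.

f = 1.46×10^15 Hz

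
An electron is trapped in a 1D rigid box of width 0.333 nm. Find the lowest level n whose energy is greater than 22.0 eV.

E_1 = h²/(8m_eL²) = 5.433×10^-19 J = 3.391 eV.
Need n² > 22.0/3.391 = 6.488, i.e. n > 2.547.
The smallest integer satisfying this is n = 3.

n = 3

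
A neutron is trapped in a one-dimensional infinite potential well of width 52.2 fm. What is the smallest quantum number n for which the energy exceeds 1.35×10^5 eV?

n = 2

E_1 = h²/(8m_nL²) = 1.202×10^-14 J = 7.503×10^4 eV.
Need n² > 1.35×10^5/7.503×10^4 = 1.799, i.e. n > 1.341.
The smallest integer satisfying this is n = 2.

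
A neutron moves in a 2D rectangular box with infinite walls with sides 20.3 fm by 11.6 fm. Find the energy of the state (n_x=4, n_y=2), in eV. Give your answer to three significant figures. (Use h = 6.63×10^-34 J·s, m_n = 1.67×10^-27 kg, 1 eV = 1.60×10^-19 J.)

For a 2D rectangular well E = (h²/8m_n)·Σ n_i²/L_i² = (6.63×10^-34)²/(8·1.67×10^-27) · [4²/(20.3 fm)² + 2²/(11.6 fm)²].
Evaluating gives E = 2.256×10^-12 J = 1.41×10^7 eV.

E = 1.41×10^7 eV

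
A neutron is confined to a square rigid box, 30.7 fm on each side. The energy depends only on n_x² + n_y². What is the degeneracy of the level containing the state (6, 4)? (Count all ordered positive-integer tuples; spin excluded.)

The level has n_x² + n_y² = 52. The ordered positive-integer solutions are (4, 6), (6, 4).
That gives 2 states.

degeneracy = 2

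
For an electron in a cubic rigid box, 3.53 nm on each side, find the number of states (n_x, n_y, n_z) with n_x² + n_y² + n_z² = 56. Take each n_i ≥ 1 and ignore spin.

The level has n_x² + n_y² + n_z² = 56. The ordered positive-integer solutions are (2, 4, 6), (2, 6, 4), (4, 2, 6), (4, 6, 2), (6, 2, 4), (6, 4, 2).
That gives 6 states.

degeneracy = 6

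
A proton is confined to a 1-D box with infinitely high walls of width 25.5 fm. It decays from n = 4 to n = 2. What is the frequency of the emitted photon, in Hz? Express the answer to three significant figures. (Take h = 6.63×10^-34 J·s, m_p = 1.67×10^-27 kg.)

E_1 = h²/(8m_pL²) = 5.060×10^-14 J and ΔE = (4² − 2²)E_1 = 6.072×10^-13 J.
f = ΔE/h = 6.072×10^-13/6.63×10^-34 = 9.16×10^20 Hz.

f = 9.16×10^20 Hz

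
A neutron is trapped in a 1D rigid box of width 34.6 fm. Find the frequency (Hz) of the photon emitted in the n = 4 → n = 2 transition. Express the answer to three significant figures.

f = 4.96×10^20 Hz

E_1 = h²/(8m_nL²) = 2.737×10^-14 J and ΔE = (4² − 2²)E_1 = 3.284×10^-13 J.
f = ΔE/h = 3.284×10^-13/6.626×10^-34 = 4.96×10^20 Hz.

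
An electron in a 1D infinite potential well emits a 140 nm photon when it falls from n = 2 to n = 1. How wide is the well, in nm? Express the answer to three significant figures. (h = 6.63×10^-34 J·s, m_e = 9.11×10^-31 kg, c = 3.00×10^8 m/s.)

The photon carries ΔE = hc/λ = 6.63×10^-34·3.00×10^8/1.40×10^-7 m = 1.421×10^-18 J.
Since ΔE = (2² − 1²)E_1, E_1 = 4.737×10^-19 J, and L = h/√(8m_eE_1) = 3.57×10^-10 m = 0.357 nm.

L = 0.357 nm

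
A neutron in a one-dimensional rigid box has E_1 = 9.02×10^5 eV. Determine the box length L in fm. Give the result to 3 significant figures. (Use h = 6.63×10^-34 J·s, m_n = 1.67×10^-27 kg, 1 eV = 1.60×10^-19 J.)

L = 15.1 fm

From E_n = n²h²/(8m_nL²), L = n·h/√(8m_nE_n).
E_1 = 9.02×10^5 eV = 1.443×10^-13 J, so L = 1·6.63×10^-34/√(8·1.67×10^-27·1.443×10^-13) = 1.51×10^-14 m = 15.1 fm.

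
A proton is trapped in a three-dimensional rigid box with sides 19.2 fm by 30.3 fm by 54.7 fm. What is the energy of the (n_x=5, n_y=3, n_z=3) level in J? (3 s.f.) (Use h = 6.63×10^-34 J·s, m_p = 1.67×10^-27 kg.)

E = 2.65×10^-12 J

For a 3D rectangular well E = (h²/8m_p)·Σ n_i²/L_i² = (6.63×10^-34)²/(8·1.67×10^-27) · [5²/(19.2 fm)² + 3²/(30.3 fm)² + 3²/(54.7 fm)²].
Evaluating gives E = 2.65×10^-12 J.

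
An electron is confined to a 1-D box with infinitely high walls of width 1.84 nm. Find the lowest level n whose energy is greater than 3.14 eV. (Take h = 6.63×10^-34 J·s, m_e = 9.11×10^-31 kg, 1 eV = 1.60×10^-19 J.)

E_1 = h²/(8m_eL²) = 1.781×10^-20 J = 0.1113 eV.
Need n² > 3.14/0.1113 = 28.21, i.e. n > 5.311.
The smallest integer satisfying this is n = 6.

n = 6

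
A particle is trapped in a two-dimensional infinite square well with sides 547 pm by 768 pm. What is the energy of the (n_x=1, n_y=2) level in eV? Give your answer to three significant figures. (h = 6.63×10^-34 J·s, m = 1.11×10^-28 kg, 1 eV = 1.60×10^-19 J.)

E = 0.0313 eV

For a 2D rectangular well E = (h²/8m)·Σ n_i²/L_i² = (6.63×10^-34)²/(8·1.11×10^-28) · [1²/(547 pm)² + 2²/(768 pm)²].
Evaluating gives E = 5.011×10^-21 J = 0.0313 eV.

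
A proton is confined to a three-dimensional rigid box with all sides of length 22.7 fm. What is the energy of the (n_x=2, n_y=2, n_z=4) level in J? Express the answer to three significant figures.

For a 3D rectangular well E = (h²/8m_p)·Σ n_i²/L_i² = (6.626×10^-34)²/(8·1.673×10^-27) · [2²/(22.7 fm)² + 2²/(22.7 fm)² + 4²/(22.7 fm)²].
Evaluating gives E = 1.53×10^-12 J.

E = 1.53×10^-12 J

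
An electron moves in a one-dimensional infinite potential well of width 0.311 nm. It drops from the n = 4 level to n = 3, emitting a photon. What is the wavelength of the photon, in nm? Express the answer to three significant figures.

λ = 45.6 nm

E_1 = h²/(8m_eL²) = 6.229×10^-19 J, so ΔE = (4² − 3²)E_1 = 4.360×10^-18 J.
λ = hc/ΔE = (6.626×10^-34·2.998×10^8)/4.360×10^-18 = 4.56×10^-8 m = 45.6 nm.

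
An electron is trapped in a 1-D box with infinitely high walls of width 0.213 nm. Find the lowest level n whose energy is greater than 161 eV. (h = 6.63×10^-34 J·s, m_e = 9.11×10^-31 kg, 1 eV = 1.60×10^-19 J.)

E_1 = h²/(8m_eL²) = 1.329×10^-18 J = 8.306 eV.
Need n² > 161/8.306 = 19.38, i.e. n > 4.402.
The smallest integer satisfying this is n = 5.

n = 5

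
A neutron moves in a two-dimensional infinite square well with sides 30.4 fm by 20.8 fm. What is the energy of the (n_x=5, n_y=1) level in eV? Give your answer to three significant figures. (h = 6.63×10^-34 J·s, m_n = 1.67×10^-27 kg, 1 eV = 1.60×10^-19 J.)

For a 2D rectangular well E = (h²/8m_n)·Σ n_i²/L_i² = (6.63×10^-34)²/(8·1.67×10^-27) · [5²/(30.4 fm)² + 1²/(20.8 fm)²].
Evaluating gives E = 9.661×10^-13 J = 6.04×10^6 eV.

E = 6.04×10^6 eV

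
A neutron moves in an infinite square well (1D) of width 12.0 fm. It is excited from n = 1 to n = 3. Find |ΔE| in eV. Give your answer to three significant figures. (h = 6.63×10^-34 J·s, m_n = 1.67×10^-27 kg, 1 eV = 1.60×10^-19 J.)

|ΔE| = 1.14×10^7 eV

E_1 = h²/(8m_nL²) = 2.285×10^-13 J.
|ΔE| = |1² − 3²|·E_1 = 8·2.285×10^-13 J = 1.828×10^-12 J = 1.14×10^7 eV.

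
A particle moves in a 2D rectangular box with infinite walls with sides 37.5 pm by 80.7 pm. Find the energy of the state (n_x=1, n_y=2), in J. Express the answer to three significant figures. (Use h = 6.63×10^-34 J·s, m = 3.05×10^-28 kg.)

E = 2.39×10^-19 J

For a 2D rectangular well E = (h²/8m)·Σ n_i²/L_i² = (6.63×10^-34)²/(8·3.05×10^-28) · [1²/(37.5 pm)² + 2²/(80.7 pm)²].
Evaluating gives E = 2.39×10^-19 J.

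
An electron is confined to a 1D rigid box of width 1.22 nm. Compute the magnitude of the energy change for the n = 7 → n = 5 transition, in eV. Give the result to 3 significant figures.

E_1 = h²/(8m_eL²) = 4.048×10^-20 J.
|ΔE| = |7² − 5²|·E_1 = 24·4.048×10^-20 J = 9.715×10^-19 J = 6.06 eV.

|ΔE| = 6.06 eV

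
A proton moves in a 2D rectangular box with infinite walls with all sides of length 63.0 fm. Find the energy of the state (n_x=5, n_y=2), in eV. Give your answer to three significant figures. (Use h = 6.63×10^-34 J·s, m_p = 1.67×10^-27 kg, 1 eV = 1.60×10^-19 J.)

For a 2D rectangular well E = (h²/8m_p)·Σ n_i²/L_i² = (6.63×10^-34)²/(8·1.67×10^-27) · [5²/(63.0 fm)² + 2²/(63.0 fm)²].
Evaluating gives E = 2.404×10^-13 J = 1.50×10^6 eV.

E = 1.50×10^6 eV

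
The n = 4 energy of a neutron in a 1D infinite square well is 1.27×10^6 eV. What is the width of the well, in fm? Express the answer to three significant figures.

From E_n = n²h²/(8m_nL²), L = n·h/√(8m_nE_n).
E_4 = 1.27×10^6 eV = 2.035×10^-13 J, so L = 4·6.626×10^-34/√(8·1.675×10^-27·2.035×10^-13) = 5.08×10^-14 m = 50.8 fm.

L = 50.8 fm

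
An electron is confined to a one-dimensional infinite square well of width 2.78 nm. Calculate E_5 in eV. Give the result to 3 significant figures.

E_5 = 1.22 eV

For an infinite well E_n = n²h²/(8m_eL²), so E_1 = h²/(8m_eL²) = (6.626×10^-34)²/(8·9.109×10^-31·(2.78×10^-9 m)²) = 7.796×10^-21 J.
Then E_5 = 5²·E_1 = 25·7.796×10^-21 J = 1.949×10^-19 J.
Converting, E_5 = 1.949×10^-19 J / (1.602×10^-19 J/eV) = 1.22 eV.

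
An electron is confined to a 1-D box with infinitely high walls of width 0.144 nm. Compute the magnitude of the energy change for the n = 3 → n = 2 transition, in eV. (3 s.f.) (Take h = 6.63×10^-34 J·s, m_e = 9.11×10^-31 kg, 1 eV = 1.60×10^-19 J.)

E_1 = h²/(8m_eL²) = 2.909×10^-18 J.
|ΔE| = |3² − 2²|·E_1 = 5·2.909×10^-18 J = 1.455×10^-17 J = 90.9 eV.

|ΔE| = 90.9 eV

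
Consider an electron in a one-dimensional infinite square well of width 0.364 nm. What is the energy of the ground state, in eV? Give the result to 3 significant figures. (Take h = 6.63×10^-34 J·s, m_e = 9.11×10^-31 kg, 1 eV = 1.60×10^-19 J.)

E_1 = 2.85 eV

For an infinite well E_n = n²h²/(8m_eL²), so E_1 = h²/(8m_eL²) = (6.63×10^-34)²/(8·9.11×10^-31·(3.64×10^-10 m)²) = 4.552×10^-19 J.
Converting, E_1 = 4.552×10^-19 J / (1.60×10^-19 J/eV) = 2.85 eV.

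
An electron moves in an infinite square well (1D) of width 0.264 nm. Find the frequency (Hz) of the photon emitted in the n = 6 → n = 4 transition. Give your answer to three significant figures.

E_1 = h²/(8m_eL²) = 8.644×10^-19 J and ΔE = (6² − 4²)E_1 = 1.729×10^-17 J.
f = ΔE/h = 1.729×10^-17/6.626×10^-34 = 2.61×10^16 Hz.

f = 2.61×10^16 Hz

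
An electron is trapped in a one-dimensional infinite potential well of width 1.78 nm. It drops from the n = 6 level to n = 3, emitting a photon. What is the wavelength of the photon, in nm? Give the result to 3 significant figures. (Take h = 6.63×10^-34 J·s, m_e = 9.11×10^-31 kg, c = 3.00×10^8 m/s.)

E_1 = h²/(8m_eL²) = 1.904×10^-20 J, so ΔE = (6² − 3²)E_1 = 5.141×10^-19 J.
λ = hc/ΔE = (6.63×10^-34·3.00×10^8)/5.141×10^-19 = 3.87×10^-7 m = 387 nm.

λ = 387 nm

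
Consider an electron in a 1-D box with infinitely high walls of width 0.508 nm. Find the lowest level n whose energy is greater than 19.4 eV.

E_1 = h²/(8m_eL²) = 2.335×10^-19 J = 1.458 eV.
Need n² > 19.4/1.458 = 13.31, i.e. n > 3.648.
The smallest integer satisfying this is n = 4.

n = 4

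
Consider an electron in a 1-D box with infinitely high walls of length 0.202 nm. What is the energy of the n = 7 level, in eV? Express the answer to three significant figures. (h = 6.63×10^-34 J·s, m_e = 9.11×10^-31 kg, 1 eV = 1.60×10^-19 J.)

For an infinite well E_n = n²h²/(8m_eL²), so E_1 = h²/(8m_eL²) = (6.63×10^-34)²/(8·9.11×10^-31·(2.02×10^-10 m)²) = 1.478×10^-18 J.
Then E_7 = 7²·E_1 = 49·1.478×10^-18 J = 7.242×10^-17 J.
Converting, E_7 = 7.242×10^-17 J / (1.60×10^-19 J/eV) = 453 eV.

E_7 = 453 eV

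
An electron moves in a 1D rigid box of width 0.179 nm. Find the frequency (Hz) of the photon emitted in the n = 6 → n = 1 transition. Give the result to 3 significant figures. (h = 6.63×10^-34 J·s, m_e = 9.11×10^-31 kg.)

E_1 = h²/(8m_eL²) = 1.882×10^-18 J and ΔE = (6² − 1²)E_1 = 6.587×10^-17 J.
f = ΔE/h = 6.587×10^-17/6.63×10^-34 = 9.94×10^16 Hz.

f = 9.94×10^16 Hz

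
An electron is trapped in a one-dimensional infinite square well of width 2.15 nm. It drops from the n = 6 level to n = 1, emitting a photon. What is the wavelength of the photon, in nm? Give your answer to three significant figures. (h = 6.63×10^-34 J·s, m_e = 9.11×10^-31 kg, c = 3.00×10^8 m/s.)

E_1 = h²/(8m_eL²) = 1.305×10^-20 J, so ΔE = (6² − 1²)E_1 = 4.567×10^-19 J.
λ = hc/ΔE = (6.63×10^-34·3.00×10^8)/4.567×10^-19 = 4.36×10^-7 m = 436 nm.

λ = 436 nm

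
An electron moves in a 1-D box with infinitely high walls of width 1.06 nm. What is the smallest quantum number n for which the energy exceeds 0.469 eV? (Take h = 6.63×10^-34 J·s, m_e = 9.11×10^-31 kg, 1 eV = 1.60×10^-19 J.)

n = 2

E_1 = h²/(8m_eL²) = 5.368×10^-20 J = 0.3355 eV.
Need n² > 0.469/0.3355 = 1.398, i.e. n > 1.182.
The smallest integer satisfying this is n = 2.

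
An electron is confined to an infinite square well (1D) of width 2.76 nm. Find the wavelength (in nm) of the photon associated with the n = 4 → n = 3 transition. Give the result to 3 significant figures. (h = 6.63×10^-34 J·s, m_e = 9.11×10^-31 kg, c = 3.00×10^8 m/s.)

λ = 3.59×10^3 nm

E_1 = h²/(8m_eL²) = 7.918×10^-21 J, so ΔE = (4² − 3²)E_1 = 5.543×10^-20 J.
λ = hc/ΔE = (6.63×10^-34·3.00×10^8)/5.543×10^-20 = 3.59×10^-6 m = 3.59×10^3 nm.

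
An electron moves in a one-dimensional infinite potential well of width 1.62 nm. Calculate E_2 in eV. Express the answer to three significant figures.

For an infinite well E_n = n²h²/(8m_eL²), so E_1 = h²/(8m_eL²) = (6.626×10^-34)²/(8·9.109×10^-31·(1.62×10^-9 m)²) = 2.296×10^-20 J.
Then E_2 = 2²·E_1 = 4·2.296×10^-20 J = 9.184×10^-20 J.
Converting, E_2 = 9.184×10^-20 J / (1.602×10^-19 J/eV) = 0.573 eV.

E_2 = 0.573 eV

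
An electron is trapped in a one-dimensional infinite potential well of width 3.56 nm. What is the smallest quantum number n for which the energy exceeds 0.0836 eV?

E_1 = h²/(8m_eL²) = 4.754×10^-21 J = 0.02968 eV.
Need n² > 0.0836/0.02968 = 2.817, i.e. n > 1.678.
The smallest integer satisfying this is n = 2.

n = 2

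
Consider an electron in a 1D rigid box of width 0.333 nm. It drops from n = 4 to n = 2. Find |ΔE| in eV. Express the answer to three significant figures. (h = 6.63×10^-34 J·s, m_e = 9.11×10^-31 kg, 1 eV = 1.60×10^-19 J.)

E_1 = h²/(8m_eL²) = 5.439×10^-19 J.
|ΔE| = |4² − 2²|·E_1 = 12·5.439×10^-19 J = 6.527×10^-18 J = 40.8 eV.

|ΔE| = 40.8 eV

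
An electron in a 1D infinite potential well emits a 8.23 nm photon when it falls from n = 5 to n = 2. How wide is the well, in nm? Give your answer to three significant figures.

L = 0.229 nm

The photon carries ΔE = hc/λ = 6.626×10^-34·2.998×10^8/8.23×10^-9 m = 2.414×10^-17 J.
Since ΔE = (5² − 2²)E_1, E_1 = 1.150×10^-18 J, and L = h/√(8m_eE_1) = 2.29×10^-10 m = 0.229 nm.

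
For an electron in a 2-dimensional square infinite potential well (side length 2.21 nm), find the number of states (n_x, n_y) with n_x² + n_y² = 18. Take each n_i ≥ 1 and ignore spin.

The level has n_x² + n_y² = 18. The ordered positive-integer solutions are (3, 3).
That gives 1 state.

degeneracy = 1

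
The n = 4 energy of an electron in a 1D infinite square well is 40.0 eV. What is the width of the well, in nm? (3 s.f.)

L = 0.388 nm

From E_n = n²h²/(8m_eL²), L = n·h/√(8m_eE_n).
E_4 = 40.0 eV = 6.408×10^-18 J, so L = 4·6.626×10^-34/√(8·9.109×10^-31·6.408×10^-18) = 3.88×10^-10 m = 0.388 nm.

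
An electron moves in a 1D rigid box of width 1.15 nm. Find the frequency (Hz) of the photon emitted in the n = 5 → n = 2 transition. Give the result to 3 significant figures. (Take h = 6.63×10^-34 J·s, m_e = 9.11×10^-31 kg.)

E_1 = h²/(8m_eL²) = 4.561×10^-20 J and ΔE = (5² − 2²)E_1 = 9.578×10^-19 J.
f = ΔE/h = 9.578×10^-19/6.63×10^-34 = 1.44×10^15 Hz.

f = 1.44×10^15 Hz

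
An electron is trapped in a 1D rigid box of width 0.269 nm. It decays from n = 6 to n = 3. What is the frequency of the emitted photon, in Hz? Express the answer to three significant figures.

E_1 = h²/(8m_eL²) = 8.326×10^-19 J and ΔE = (6² − 3²)E_1 = 2.248×10^-17 J.
f = ΔE/h = 2.248×10^-17/6.626×10^-34 = 3.39×10^16 Hz.

f = 3.39×10^16 Hz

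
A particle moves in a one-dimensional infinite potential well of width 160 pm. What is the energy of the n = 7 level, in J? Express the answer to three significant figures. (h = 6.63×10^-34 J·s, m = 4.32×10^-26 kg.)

For an infinite well E_n = n²h²/(8mL²), so E_1 = h²/(8mL²) = (6.63×10^-34)²/(8·4.32×10^-26·(1.60×10^-10 m)²) = 4.968×10^-23 J.
Then E_7 = 7²·E_1 = 49·4.968×10^-23 J = 2.43×10^-21 J.

E_7 = 2.43×10^-21 J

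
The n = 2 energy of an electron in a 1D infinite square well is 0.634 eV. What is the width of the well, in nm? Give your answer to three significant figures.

From E_n = n²h²/(8m_eL²), L = n·h/√(8m_eE_n).
E_2 = 0.634 eV = 1.016×10^-19 J, so L = 2·6.626×10^-34/√(8·9.109×10^-31·1.016×10^-19) = 1.54×10^-9 m = 1.54 nm.

L = 1.54 nm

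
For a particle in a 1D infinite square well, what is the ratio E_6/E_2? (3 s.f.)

E_n ∝ n², so E_6/E_2 = 6²/2² = 36/4 = 9.00.

9.00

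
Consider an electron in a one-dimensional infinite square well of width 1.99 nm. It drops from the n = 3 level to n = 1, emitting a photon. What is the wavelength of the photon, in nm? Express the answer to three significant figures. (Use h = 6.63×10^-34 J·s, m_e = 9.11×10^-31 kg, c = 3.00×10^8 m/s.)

λ = 1.63×10^3 nm

E_1 = h²/(8m_eL²) = 1.523×10^-20 J, so ΔE = (3² − 1²)E_1 = 1.218×10^-19 J.
λ = hc/ΔE = (6.63×10^-34·3.00×10^8)/1.218×10^-19 = 1.63×10^-6 m = 1.63×10^3 nm.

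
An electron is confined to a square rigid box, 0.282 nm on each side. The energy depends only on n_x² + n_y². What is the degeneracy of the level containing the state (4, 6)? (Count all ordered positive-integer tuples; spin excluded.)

The level has n_x² + n_y² = 52. The ordered positive-integer solutions are (4, 6), (6, 4).
That gives 2 states.

degeneracy = 2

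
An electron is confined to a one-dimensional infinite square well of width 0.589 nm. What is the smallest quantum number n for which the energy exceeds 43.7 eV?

E_1 = h²/(8m_eL²) = 1.737×10^-19 J = 1.084 eV.
Need n² > 43.7/1.084 = 40.31, i.e. n > 6.349.
The smallest integer satisfying this is n = 7.

n = 7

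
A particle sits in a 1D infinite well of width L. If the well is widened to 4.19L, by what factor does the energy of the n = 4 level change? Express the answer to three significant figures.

E_n ∝ 1/L², so the energy scales by 1/4.19² = 0.0570.

0.0570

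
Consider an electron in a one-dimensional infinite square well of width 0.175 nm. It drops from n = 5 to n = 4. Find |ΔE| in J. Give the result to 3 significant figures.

|ΔE| = 1.77×10^-17 J

E_1 = h²/(8m_eL²) = 1.967×10^-18 J.
|ΔE| = |5² − 4²|·E_1 = 9·1.967×10^-18 J = 1.77×10^-17 J.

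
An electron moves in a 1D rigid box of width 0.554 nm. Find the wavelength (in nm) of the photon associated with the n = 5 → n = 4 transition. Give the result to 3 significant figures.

E_1 = h²/(8m_eL²) = 1.963×10^-19 J, so ΔE = (5² − 4²)E_1 = 1.767×10^-18 J.
λ = hc/ΔE = (6.626×10^-34·2.998×10^8)/1.767×10^-18 = 1.12×10^-7 m = 112 nm.

λ = 112 nm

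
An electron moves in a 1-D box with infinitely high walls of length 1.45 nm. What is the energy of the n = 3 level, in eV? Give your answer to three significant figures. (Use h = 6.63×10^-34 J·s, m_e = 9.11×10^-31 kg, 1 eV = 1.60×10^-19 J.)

E_3 = 1.61 eV

For an infinite well E_n = n²h²/(8m_eL²), so E_1 = h²/(8m_eL²) = (6.63×10^-34)²/(8·9.11×10^-31·(1.45×10^-9 m)²) = 2.869×10^-20 J.
Then E_3 = 3²·E_1 = 9·2.869×10^-20 J = 2.582×10^-19 J.
Converting, E_3 = 2.582×10^-19 J / (1.60×10^-19 J/eV) = 1.61 eV.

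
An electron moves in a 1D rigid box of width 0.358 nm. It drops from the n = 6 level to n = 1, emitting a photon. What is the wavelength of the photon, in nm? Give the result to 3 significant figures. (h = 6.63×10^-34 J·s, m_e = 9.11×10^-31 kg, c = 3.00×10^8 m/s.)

E_1 = h²/(8m_eL²) = 4.706×10^-19 J, so ΔE = (6² − 1²)E_1 = 1.647×10^-17 J.
λ = hc/ΔE = (6.63×10^-34·3.00×10^8)/1.647×10^-17 = 1.21×10^-8 m = 12.1 nm.

λ = 12.1 nm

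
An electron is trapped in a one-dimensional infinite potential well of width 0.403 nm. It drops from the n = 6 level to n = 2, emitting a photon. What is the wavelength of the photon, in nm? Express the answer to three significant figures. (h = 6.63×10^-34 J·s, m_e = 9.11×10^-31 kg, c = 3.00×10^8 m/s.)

λ = 16.7 nm

E_1 = h²/(8m_eL²) = 3.714×10^-19 J, so ΔE = (6² − 2²)E_1 = 1.188×10^-17 J.
λ = hc/ΔE = (6.63×10^-34·3.00×10^8)/1.188×10^-17 = 1.67×10^-8 m = 16.7 nm.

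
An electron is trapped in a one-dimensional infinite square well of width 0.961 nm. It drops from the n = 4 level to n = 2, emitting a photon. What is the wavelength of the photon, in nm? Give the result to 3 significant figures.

λ = 254 nm

E_1 = h²/(8m_eL²) = 6.524×10^-20 J, so ΔE = (4² − 2²)E_1 = 7.829×10^-19 J.
λ = hc/ΔE = (6.626×10^-34·2.998×10^8)/7.829×10^-19 = 2.54×10^-7 m = 254 nm.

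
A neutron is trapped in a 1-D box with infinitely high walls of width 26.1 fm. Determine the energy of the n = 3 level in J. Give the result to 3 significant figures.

For an infinite well E_n = n²h²/(8m_nL²), so E_1 = h²/(8m_nL²) = (6.626×10^-34)²/(8·1.675×10^-27·(2.61×10^-14 m)²) = 4.810×10^-14 J.
Then E_3 = 3²·E_1 = 9·4.810×10^-14 J = 4.33×10^-13 J.

E_3 = 4.33×10^-13 J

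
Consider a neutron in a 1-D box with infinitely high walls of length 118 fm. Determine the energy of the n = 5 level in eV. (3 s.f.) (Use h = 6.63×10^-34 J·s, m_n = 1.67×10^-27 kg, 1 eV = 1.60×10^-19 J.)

For an infinite well E_n = n²h²/(8m_nL²), so E_1 = h²/(8m_nL²) = (6.63×10^-34)²/(8·1.67×10^-27·(1.18×10^-13 m)²) = 2.363×10^-15 J.
Then E_5 = 5²·E_1 = 25·2.363×10^-15 J = 5.908×10^-14 J.
Converting, E_5 = 5.908×10^-14 J / (1.60×10^-19 J/eV) = 3.69×10^5 eV.

E_5 = 3.69×10^5 eV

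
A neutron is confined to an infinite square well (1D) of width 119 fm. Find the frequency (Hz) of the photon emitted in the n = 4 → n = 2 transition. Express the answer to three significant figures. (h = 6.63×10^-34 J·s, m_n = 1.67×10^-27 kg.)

f = 4.21×10^19 Hz

E_1 = h²/(8m_nL²) = 2.323×10^-15 J and ΔE = (4² − 2²)E_1 = 2.788×10^-14 J.
f = ΔE/h = 2.788×10^-14/6.63×10^-34 = 4.21×10^19 Hz.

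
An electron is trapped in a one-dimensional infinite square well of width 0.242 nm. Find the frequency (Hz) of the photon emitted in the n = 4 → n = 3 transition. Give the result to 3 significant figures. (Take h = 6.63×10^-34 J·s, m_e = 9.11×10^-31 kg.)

f = 1.09×10^16 Hz

E_1 = h²/(8m_eL²) = 1.030×10^-18 J and ΔE = (4² − 3²)E_1 = 7.210×10^-18 J.
f = ΔE/h = 7.210×10^-18/6.63×10^-34 = 1.09×10^16 Hz.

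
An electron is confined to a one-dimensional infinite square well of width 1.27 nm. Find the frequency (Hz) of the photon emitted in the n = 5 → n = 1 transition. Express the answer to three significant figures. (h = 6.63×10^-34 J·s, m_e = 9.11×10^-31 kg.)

f = 1.35×10^15 Hz

E_1 = h²/(8m_eL²) = 3.739×10^-20 J and ΔE = (5² − 1²)E_1 = 8.974×10^-19 J.
f = ΔE/h = 8.974×10^-19/6.63×10^-34 = 1.35×10^15 Hz.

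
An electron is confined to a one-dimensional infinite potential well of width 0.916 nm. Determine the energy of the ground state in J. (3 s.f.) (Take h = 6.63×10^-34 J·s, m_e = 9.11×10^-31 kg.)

E_1 = 7.19×10^-20 J

For an infinite well E_n = n²h²/(8m_eL²), so E_1 = h²/(8m_eL²) = (6.63×10^-34)²/(8·9.11×10^-31·(9.16×10^-10 m)²) = 7.188×10^-20 J.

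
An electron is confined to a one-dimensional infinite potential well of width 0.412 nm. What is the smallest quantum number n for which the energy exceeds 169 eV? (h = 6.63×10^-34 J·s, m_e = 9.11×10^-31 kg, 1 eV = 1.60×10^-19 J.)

n = 9

E_1 = h²/(8m_eL²) = 3.553×10^-19 J = 2.221 eV.
Need n² > 169/2.221 = 76.09, i.e. n > 8.723.
The smallest integer satisfying this is n = 9.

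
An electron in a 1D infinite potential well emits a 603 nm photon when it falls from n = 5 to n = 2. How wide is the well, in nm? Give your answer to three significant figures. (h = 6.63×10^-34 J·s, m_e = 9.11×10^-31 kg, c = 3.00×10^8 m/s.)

The photon carries ΔE = hc/λ = 6.63×10^-34·3.00×10^8/6.03×10^-7 m = 3.299×10^-19 J.
Since ΔE = (5² − 2²)E_1, E_1 = 1.571×10^-20 J, and L = h/√(8m_eE_1) = 1.96×10^-9 m = 1.96 nm.

L = 1.96 nm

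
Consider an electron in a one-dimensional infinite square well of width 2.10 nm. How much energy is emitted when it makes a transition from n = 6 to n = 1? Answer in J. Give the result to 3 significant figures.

E_1 = h²/(8m_eL²) = 1.366×10^-20 J.
|ΔE| = |6² − 1²|·E_1 = 35·1.366×10^-20 J = 4.78×10^-19 J.

|ΔE| = 4.78×10^-19 J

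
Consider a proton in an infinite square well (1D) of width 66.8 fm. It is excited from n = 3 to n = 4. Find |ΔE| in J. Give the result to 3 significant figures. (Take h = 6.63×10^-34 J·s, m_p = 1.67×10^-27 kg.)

E_1 = h²/(8m_pL²) = 7.373×10^-15 J.
|ΔE| = |3² − 4²|·E_1 = 7·7.373×10^-15 J = 5.16×10^-14 J.

|ΔE| = 5.16×10^-14 J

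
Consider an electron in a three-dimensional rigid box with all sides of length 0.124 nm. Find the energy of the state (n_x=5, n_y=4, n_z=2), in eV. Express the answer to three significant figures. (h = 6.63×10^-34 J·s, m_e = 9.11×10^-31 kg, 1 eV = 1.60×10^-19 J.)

E = 1.10×10^3 eV

For a 3D rectangular well E = (h²/8m_e)·Σ n_i²/L_i² = (6.63×10^-34)²/(8·9.11×10^-31) · [5²/(0.124 nm)² + 4²/(0.124 nm)² + 2²/(0.124 nm)²].
Evaluating gives E = 1.765×10^-16 J = 1.10×10^3 eV.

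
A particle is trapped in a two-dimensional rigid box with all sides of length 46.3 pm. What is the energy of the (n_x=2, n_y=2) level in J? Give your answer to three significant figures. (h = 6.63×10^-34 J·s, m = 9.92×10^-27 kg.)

E = 2.07×10^-20 J

For a 2D rectangular well E = (h²/8m)·Σ n_i²/L_i² = (6.63×10^-34)²/(8·9.92×10^-27) · [2²/(46.3 pm)² + 2²/(46.3 pm)²].
Evaluating gives E = 2.07×10^-20 J.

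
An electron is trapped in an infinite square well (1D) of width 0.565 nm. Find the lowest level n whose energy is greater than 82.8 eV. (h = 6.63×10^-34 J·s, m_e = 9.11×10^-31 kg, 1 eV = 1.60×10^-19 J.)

n = 9

E_1 = h²/(8m_eL²) = 1.889×10^-19 J = 1.181 eV.
Need n² > 82.8/1.181 = 70.11, i.e. n > 8.373.
The smallest integer satisfying this is n = 9.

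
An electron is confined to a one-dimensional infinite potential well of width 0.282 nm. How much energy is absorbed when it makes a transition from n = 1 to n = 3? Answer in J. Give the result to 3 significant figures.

|ΔE| = 6.06×10^-18 J

E_1 = h²/(8m_eL²) = 7.576×10^-19 J.
|ΔE| = |1² − 3²|·E_1 = 8·7.576×10^-19 J = 6.06×10^-18 J.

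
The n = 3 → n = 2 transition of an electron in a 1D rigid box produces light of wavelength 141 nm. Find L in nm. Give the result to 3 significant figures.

The photon carries ΔE = hc/λ = 6.626×10^-34·2.998×10^8/1.41×10^-7 m = 1.409×10^-18 J.
Since ΔE = (3² − 2²)E_1, E_1 = 2.818×10^-19 J, and L = h/√(8m_eE_1) = 4.62×10^-10 m = 0.462 nm.

L = 0.462 nm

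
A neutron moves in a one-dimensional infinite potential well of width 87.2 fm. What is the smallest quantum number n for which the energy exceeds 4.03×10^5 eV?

n = 4

E_1 = h²/(8m_nL²) = 4.309×10^-15 J = 2.690×10^4 eV.
Need n² > 4.03×10^5/2.690×10^4 = 14.98, i.e. n > 3.870.
The smallest integer satisfying this is n = 4.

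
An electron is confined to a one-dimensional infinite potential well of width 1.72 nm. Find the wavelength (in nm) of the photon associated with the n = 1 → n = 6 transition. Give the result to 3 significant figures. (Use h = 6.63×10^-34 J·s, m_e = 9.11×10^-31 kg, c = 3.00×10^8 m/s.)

λ = 279 nm

E_1 = h²/(8m_eL²) = 2.039×10^-20 J, so ΔE = (6² − 1²)E_1 = 7.137×10^-19 J.
λ = hc/ΔE = (6.63×10^-34·3.00×10^8)/7.137×10^-19 = 2.79×10^-7 m = 279 nm.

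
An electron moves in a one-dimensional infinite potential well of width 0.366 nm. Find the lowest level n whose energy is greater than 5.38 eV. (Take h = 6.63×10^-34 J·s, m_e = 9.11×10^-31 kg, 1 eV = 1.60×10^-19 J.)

E_1 = h²/(8m_eL²) = 4.503×10^-19 J = 2.814 eV.
Need n² > 5.38/2.814 = 1.912, i.e. n > 1.383.
The smallest integer satisfying this is n = 2.

n = 2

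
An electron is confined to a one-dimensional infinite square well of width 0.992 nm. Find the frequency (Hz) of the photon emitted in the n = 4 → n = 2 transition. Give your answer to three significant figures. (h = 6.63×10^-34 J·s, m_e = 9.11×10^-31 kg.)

f = 1.11×10^15 Hz

E_1 = h²/(8m_eL²) = 6.129×10^-20 J and ΔE = (4² − 2²)E_1 = 7.355×10^-19 J.
f = ΔE/h = 7.355×10^-19/6.63×10^-34 = 1.11×10^15 Hz.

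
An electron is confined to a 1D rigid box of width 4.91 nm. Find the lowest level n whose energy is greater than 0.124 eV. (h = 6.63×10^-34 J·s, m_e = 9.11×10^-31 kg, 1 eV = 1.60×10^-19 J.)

E_1 = h²/(8m_eL²) = 2.502×10^-21 J = 0.01564 eV.
Need n² > 0.124/0.01564 = 7.928, i.e. n > 2.816.
The smallest integer satisfying this is n = 3.

n = 3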